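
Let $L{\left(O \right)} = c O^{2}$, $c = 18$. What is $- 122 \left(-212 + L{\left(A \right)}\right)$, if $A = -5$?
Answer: $-29036$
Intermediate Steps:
$L{\left(O \right)} = 18 O^{2}$
$- 122 \left(-212 + L{\left(A \right)}\right) = - 122 \left(-212 + 18 \left(-5\right)^{2}\right) = - 122 \left(-212 + 18 \cdot 25\right) = - 122 \left(-212 + 450\right) = \left(-122\right) 238 = -29036$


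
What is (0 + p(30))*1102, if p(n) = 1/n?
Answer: 551/15 ≈ 36.733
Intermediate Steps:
(0 + p(30))*1102 = (0 + 1/30)*1102 = (1/30)*1102 = 551/15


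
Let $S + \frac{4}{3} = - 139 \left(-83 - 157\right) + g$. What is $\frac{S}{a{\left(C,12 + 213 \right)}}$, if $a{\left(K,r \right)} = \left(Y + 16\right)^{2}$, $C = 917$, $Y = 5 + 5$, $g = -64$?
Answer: $\frac{24971}{507} \approx 49.252$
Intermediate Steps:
$Y = 10$
$a{\left(K,r \right)} = 676$ ($a{\left(K,r \right)} = \left(10 + 16\right)^{2} = 26^{2} = 676$)
$S = \frac{99884}{3}$ ($S = - \frac{4}{3} - \left(64 + 139 \left(-83 - 157\right)\right) = - \frac{4}{3} - -33296 = - \frac{4}{3} + \left(33360 - 64\right) = - \frac{4}{3} + 33296 = \frac{99884}{3} \approx 33295.0$)
$\frac{S}{a{\left(C,12 + 213 \right)}} = \frac{99884}{3 \cdot 676} = \frac{99884}{3} \cdot \frac{1}{676} = \frac{24971}{507}$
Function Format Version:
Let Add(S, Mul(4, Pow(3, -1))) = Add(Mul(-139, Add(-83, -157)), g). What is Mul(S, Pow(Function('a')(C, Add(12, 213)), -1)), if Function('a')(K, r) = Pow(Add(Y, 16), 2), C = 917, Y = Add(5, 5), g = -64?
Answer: Rational(24971, 507) ≈ 49.252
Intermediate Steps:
Y = 10
Function('a')(K, r) = 676 (Function('a')(K, r) = Pow(Add(10, 16), 2) = Pow(26, 2) = 676)
S = Rational(99884, 3) (S = Add(Rational(-4, 3), Add(Mul(-139, Add(-83, -157)), -64)) = Add(Rational(-4, 3), Add(Mul(-139, -240), -64)) = Add(Rational(-4, 3), Add(33360, -64)) = Add(Rational(-4, 3), 33296) = Rational(99884, 3) ≈ 33295.)
Mul(S, Pow(Function('a')(C, Add(12, 213)), -1)) = Mul(Rational(99884, 3), Pow(676, -1)) = Mul(Rational(99884, 3), Rational(1, 676)) = Rational(24971, 507)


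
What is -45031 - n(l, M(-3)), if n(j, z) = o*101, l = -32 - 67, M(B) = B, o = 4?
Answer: -45435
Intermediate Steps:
l = -99
n(j, z) = 404 (n(j, z) = 4*101 = 404)
-45031 - n(l, M(-3)) = -45031 - 1*404 = -45031 - 404 = -45435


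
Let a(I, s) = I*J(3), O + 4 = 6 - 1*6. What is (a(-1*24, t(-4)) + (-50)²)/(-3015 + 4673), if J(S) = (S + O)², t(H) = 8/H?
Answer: 1238/829 ≈ 1.4934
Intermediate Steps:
O = -4 (O = -4 + (6 - 1*6) = -4 + (6 - 6) = -4 + 0 = -4)
J(S) = (-4 + S)² (J(S) = (S - 4)² = (-4 + S)²)
a(I, s) = I (a(I, s) = I*(-4 + 3)² = I*(-1)² = I*1 = I)
(a(-1*24, t(-4)) + (-50)²)/(-3015 + 4673) = (-1*24 + (-50)²)/(-3015 + 4673) = (-24 + 2500)/1658 = 2476*(1/1658) = 1238/829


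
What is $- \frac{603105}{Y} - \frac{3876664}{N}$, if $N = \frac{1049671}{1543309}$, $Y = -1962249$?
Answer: $- \frac{3913306717415112123}{686571956693} \approx -5.6998 \cdot 10^{6}$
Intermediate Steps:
$N = \frac{1049671}{1543309}$ ($N = 1049671 \cdot \frac{1}{1543309} = \frac{1049671}{1543309} \approx 0.68014$)
$- \frac{603105}{Y} - \frac{3876664}{N} = - \frac{603105}{-1962249} - \frac{3876664}{\frac{1049671}{1543309}} = \left(-603105\right) \left(- \frac{1}{1962249}\right) - \frac{5982890441176}{1049671} = \frac{201035}{654083} - \frac{5982890441176}{1049671} = - \frac{3913306717415112123}{686571956693}$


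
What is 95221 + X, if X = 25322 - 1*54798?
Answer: 65745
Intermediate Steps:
X = -29476 (X = 25322 - 54798 = -29476)
95221 + X = 95221 - 29476 = 65745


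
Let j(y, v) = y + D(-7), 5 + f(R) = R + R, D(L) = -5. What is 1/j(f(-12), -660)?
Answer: -1/34 ≈ -0.029412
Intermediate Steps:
f(R) = -5 + 2*R (f(R) = -5 + (R + R) = -5 + 2*R)
j(y, v) = -5 + y (j(y, v) = y - 5 = -5 + y)
1/j(f(-12), -660) = 1/(-5 + (-5 + 2*(-12))) = 1/(-5 + (-5 - 24)) = 1/(-5 - 29) = 1/(-34) = -1/34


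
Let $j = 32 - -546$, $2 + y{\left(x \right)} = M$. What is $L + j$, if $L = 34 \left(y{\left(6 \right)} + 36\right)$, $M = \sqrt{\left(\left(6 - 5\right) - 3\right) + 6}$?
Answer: $1802$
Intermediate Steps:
$M = 2$ ($M = \sqrt{\left(1 - 3\right) + 6} = \sqrt{-2 + 6} = \sqrt{4} = 2$)
$y{\left(x \right)} = 0$ ($y{\left(x \right)} = -2 + 2 = 0$)
$L = 1224$ ($L = 34 \left(0 + 36\right) = 34 \cdot 36 = 1224$)
$j = 578$ ($j = 32 + 546 = 578$)
$L + j = 1224 + 578 = 1802$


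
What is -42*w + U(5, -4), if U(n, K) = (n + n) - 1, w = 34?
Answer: -1419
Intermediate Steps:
U(n, K) = -1 + 2*n (U(n, K) = 2*n - 1 = -1 + 2*n)
-42*w + U(5, -4) = -42*34 + (-1 + 2*5) = -1428 + (-1 + 10) = -1428 + 9 = -1419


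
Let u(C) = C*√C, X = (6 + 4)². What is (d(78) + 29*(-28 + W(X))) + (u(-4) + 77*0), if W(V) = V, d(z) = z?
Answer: 2166 - 8*I ≈ 2166.0 - 8.0*I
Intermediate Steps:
X = 100 (X = 10² = 100)
u(C) = C^(3/2)
(d(78) + 29*(-28 + W(X))) + (u(-4) + 77*0) = (78 + 29*(-28 + 100)) + ((-4)^(3/2) + 77*0) = (78 + 29*72) + (-8*I + 0) = (78 + 2088) - 8*I = 2166 - 8*I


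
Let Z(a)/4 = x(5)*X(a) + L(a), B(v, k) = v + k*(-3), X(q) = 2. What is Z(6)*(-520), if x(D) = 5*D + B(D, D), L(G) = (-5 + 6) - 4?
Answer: -56160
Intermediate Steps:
L(G) = -3 (L(G) = 1 - 4 = -3)
B(v, k) = v - 3*k
x(D) = 3*D (x(D) = 5*D + (D - 3*D) = 5*D - 2*D = 3*D)
Z(a) = 108 (Z(a) = 4*((3*5)*2 - 3) = 4*(15*2 - 3) = 4*(30 - 3) = 4*27 = 108)
Z(6)*(-520) = 108*(-520) = -56160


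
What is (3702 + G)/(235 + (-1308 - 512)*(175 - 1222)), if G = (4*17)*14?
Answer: 4654/1905775 ≈ 0.0024421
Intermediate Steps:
G = 952 (G = 68*14 = 952)
(3702 + G)/(235 + (-1308 - 512)*(175 - 1222)) = (3702 + 952)/(235 + (-1308 - 512)*(175 - 1222)) = 4654/(235 - 1820*(-1047)) = 4654/(235 + 1905540) = 4654/1905775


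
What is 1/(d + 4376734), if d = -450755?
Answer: 1/3925979 ≈ 2.5471e-7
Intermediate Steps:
1/(d + 4376734) = 1/(-450755 + 4376734) = 1/3925979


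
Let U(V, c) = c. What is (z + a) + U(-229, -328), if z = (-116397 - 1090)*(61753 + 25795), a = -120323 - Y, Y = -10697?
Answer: -10285861830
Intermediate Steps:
a = -109626 (a = -120323 - 1*(-10697) = -120323 + 10697 = -109626)
z = -10285751876 (z = -117487*87548 = -10285751876)
(z + a) + U(-229, -328) = (-10285751876 - 109626) - 328 = -10285861502 - 328 = -10285861830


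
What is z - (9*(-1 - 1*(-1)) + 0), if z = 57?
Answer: 57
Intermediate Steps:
z - (9*(-1 - 1*(-1)) + 0) = 57 - (9*(-1 - 1*(-1)) + 0) = 57 - (9*(-1 + 1) + 0) = 57 - (9*0 + 0) = 57 - (0 + 0) = 57 - 1*0 = 57 + 0 = 57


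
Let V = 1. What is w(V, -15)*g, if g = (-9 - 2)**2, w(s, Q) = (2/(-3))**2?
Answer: 484/9 ≈ 53.778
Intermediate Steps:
w(s, Q) = 4/9 (w(s, Q) = (2*(-1/3))**2 = (-2/3)**2 = 4/9)
g = 121 (g = (-11)**2 = 121)
w(V, -15)*g = (4/9)*121 = 484/9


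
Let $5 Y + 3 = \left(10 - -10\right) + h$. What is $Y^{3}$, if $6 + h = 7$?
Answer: $\frac{5832}{125} \approx 46.656$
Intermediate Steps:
$h = 1$ ($h = -6 + 7 = 1$)
$Y = \frac{18}{5}$ ($Y = - \frac{3}{5} + \frac{\left(10 - -10\right) + 1}{5} = - \frac{3}{5} + \frac{\left(10 + 10\right) + 1}{5} = - \frac{3}{5} + \frac{20 + 1}{5} = - \frac{3}{5} + \frac{1}{5} \cdot 21 = - \frac{3}{5} + \frac{21}{5} = \frac{18}{5} \approx 3.6$)
$Y^{3} = \left(\frac{18}{5}\right)^{3} = \frac{5832}{125}$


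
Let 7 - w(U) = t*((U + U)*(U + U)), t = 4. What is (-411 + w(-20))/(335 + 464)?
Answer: -6804/799 ≈ -8.5156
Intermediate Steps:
w(U) = 7 - 16*U² (w(U) = 7 - 4*(U + U)*(U + U) = 7 - 4*(2*U)*(2*U) = 7 - 4*4*U² = 7 - 16*U²)
(-411 + w(-20))/(335 + 464) = (-411 + (7 - 16*(-20)²))/(335 + 464) = (-411 + (7 - 16*400))/799 = (-411 + (7 - 6400))*(1/799) = (-411 - 6393)*(1/799) = -6804*1/799 = -6804/799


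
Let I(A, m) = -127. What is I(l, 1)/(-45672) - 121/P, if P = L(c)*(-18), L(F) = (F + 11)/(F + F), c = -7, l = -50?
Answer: -3223301/137016 ≈ -23.525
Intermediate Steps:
L(F) = (11 + F)/(2*F) (L(F) = (11 + F)/((2*F)) = (11 + F)*(1/(2*F)) = (11 + F)/(2*F))
P = 36/7 (P = ((1/2)*(11 - 7)/(-7))*(-18) = ((1/2)*(-1/7)*4)*(-18) = -2/7*(-18) = 36/7 ≈ 5.1429)
I(l, 1)/(-45672) - 121/P = -127/(-45672) - 121/36/7 = -127*(-1/45672) - 121*7/36 = 127/45672 - 847/36 = -3223301/137016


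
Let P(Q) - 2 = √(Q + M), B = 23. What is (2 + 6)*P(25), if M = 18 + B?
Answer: 16 + 8*√66 ≈ 80.992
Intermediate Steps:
M = 41 (M = 18 + 23 = 41)
P(Q) = 2 + √(41 + Q) (P(Q) = 2 + √(Q + 41) = 2 + √(41 + Q))
(2 + 6)*P(25) = (2 + 6)*(2 + √(41 + 25)) = 8*(2 + √66) = 16 + 8*√66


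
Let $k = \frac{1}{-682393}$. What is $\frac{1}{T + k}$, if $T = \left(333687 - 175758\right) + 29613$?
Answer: $\frac{682393}{127977348005} \approx 5.3321 \cdot 10^{-6}$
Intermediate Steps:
$T = 187542$ ($T = 157929 + 29613 = 187542$)
$k = - \frac{1}{682393} \approx -1.4654 \cdot 10^{-6}$
$\frac{1}{T + k} = \frac{1}{187542 - \frac{1}{682393}} = \frac{1}{\frac{127977348005}{682393}} = \frac{682393}{127977348005}$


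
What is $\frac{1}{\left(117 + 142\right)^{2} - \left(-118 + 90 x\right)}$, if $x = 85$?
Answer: $\frac{1}{59549} \approx 1.6793 \cdot 10^{-5}$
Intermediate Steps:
$\frac{1}{\left(117 + 142\right)^{2} - \left(-118 + 90 x\right)} = \frac{1}{\left(117 + 142\right)^{2} + \left(118 - 7650\right)} = \frac{1}{259^{2} + \left(118 - 7650\right)} = \frac{1}{67081 - 7532} = \frac{1}{59549}$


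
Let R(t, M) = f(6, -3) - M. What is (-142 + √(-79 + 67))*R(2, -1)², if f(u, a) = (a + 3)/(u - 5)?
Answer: -142 + 2*I*√3 ≈ -142.0 + 3.4641*I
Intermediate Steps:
f(u, a) = (3 + a)/(-5 + u)
R(t, M) = -M (R(t, M) = (3 - 3)/(-5 + 6) - M = 0/1 - M = 1*0 - M = 0 - M = -M)
(-142 + √(-79 + 67))*R(2, -1)² = (-142 + √(-79 + 67))*(-1*(-1))² = (-142 + √(-12))*1² = (-142 + 2*I*√3)*1 = -142 + 2*I*√3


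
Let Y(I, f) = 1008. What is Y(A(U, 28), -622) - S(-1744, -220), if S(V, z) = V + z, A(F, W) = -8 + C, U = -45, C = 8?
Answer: 2972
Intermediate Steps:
A(F, W) = 0 (A(F, W) = -8 + 8 = 0)
Y(A(U, 28), -622) - S(-1744, -220) = 1008 - (-1744 - 220) = 1008 - 1*(-1964) = 1008 + 1964 = 2972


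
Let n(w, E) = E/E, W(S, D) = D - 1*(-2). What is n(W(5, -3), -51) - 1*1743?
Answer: -1742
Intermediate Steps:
W(S, D) = 2 + D (W(S, D) = D + 2 = 2 + D)
n(w, E) = 1
n(W(5, -3), -51) - 1*1743 = 1 - 1*1743 = 1 - 1743 = -1742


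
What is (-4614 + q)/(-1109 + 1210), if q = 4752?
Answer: 138/101 ≈ 1.3663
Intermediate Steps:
(-4614 + q)/(-1109 + 1210) = (-4614 + 4752)/(-1109 + 1210) = 138/101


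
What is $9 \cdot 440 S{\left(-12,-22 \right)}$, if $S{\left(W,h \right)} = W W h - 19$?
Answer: $-12620520$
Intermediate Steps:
$S{\left(W,h \right)} = -19 + h W^{2}$ ($S{\left(W,h \right)} = W^{2} h - 19 = h W^{2} - 19 = -19 + h W^{2}$)
$9 \cdot 440 S{\left(-12,-22 \right)} = 9 \cdot 440 \left(-19 - 22 \left(-12\right)^{2}\right) = 3960 \left(-19 - 3168\right) = 3960 \left(-3187\right) = -12620520$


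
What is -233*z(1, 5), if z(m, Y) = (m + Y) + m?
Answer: -1631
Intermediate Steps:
z(m, Y) = Y + 2*m (z(m, Y) = (Y + m) + m = Y + 2*m)
-233*z(1, 5) = -233*(5 + 2*1) = -233*(5 + 2) = -233*7 = -1631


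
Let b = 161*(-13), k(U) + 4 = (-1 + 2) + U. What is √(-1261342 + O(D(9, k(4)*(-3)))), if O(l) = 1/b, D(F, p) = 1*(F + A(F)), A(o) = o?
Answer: I*√5525496573051/2093 ≈ 1123.1*I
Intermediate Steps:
k(U) = -3 + U (k(U) = -4 + ((-1 + 2) + U) = -4 + (1 + U) = -3 + U)
b = -2093
D(F, p) = 2*F (D(F, p) = 1*(F + F) = 1*(2*F) = 2*F)
O(l) = -1/2093 (O(l) = 1/(-2093) = -1/2093)
√(-1261342 + O(D(9, k(4)*(-3)))) = √(-1261342 - 1/2093) = √(-2639988807/2093) = I*√5525496573051/2093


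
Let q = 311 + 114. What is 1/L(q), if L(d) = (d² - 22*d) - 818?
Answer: 1/170457 ≈ 5.8666e-6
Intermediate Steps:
q = 425
L(d) = -818 + d² - 22*d
1/L(q) = 1/(-818 + 425² - 22*425) = 1/(-818 + 180625 - 9350) = 1/170457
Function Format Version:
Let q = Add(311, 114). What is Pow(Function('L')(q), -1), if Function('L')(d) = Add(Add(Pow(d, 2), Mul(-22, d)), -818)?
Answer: Rational(1, 170457) ≈ 5.8666e-6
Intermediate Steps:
q = 425
Function('L')(d) = Add(-818, Pow(d, 2), Mul(-22, d))
Pow(Function('L')(q), -1) = Pow(Add(-818, Pow(425, 2), Mul(-22, 425)), -1) = Pow(Add(-818, 180625, -9350), -1) = Pow(170457, -1) = Rational(1, 170457)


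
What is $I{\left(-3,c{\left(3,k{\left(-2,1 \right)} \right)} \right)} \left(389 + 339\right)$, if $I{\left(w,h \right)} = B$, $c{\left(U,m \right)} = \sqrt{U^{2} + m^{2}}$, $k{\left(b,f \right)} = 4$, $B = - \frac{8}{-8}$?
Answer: $728$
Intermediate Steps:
$B = 1$ ($B = \left(-8\right) \left(- \frac{1}{8}\right) = 1$)
$I{\left(w,h \right)} = 1$
$I{\left(-3,c{\left(3,k{\left(-2,1 \right)} \right)} \right)} \left(389 + 339\right) = 1 \left(389 + 339\right) = 1 \cdot 728 = 728$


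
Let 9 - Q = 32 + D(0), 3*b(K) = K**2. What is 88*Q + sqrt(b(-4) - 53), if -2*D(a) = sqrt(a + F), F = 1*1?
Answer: -1980 + I*sqrt(429)/3 ≈ -1980.0 + 6.9041*I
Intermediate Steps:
F = 1
D(a) = -sqrt(1 + a)/2 (D(a) = -sqrt(a + 1)/2 = -sqrt(1 + a)/2)
b(K) = K**2/3
Q = -45/2 (Q = 9 - (32 - sqrt(1 + 0)/2) = 9 - (32 - sqrt(1)/2) = 9 - (32 - 1/2*1) = 9 - (32 - 1/2) = 9 - 1*63/2 = 9 - 63/2 = -45/2 ≈ -22.500)
88*Q + sqrt(b(-4) - 53) = 88*(-45/2) + sqrt((1/3)*(-4)**2 - 53) = -1980 + sqrt((1/3)*16 - 53) = -1980 + sqrt(16/3 - 53) = -1980 + sqrt(-143/3) = -1980 + I*sqrt(429)/3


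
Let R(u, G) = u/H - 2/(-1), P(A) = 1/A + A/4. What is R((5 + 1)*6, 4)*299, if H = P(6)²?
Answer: 111826/25 ≈ 4473.0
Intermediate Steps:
P(A) = 1/A + A/4 (P(A) = 1/A + A*(¼) = 1/A + A/4)
H = 25/9 (H = (1/6 + (¼)*6)² = (⅙ + 3/2)² = (5/3)² = 25/9 ≈ 2.7778)
R(u, G) = 2 + 9*u/25 (R(u, G) = u/(25/9) - 2/(-1) = u*(9/25) - 2*(-1) = 9*u/25 + 2 = 2 + 9*u/25)
R((5 + 1)*6, 4)*299 = (2 + 9*((5 + 1)*6)/25)*299 = (2 + 9*(6*6)/25)*299 = (2 + (9/25)*36)*299 = (2 + 324/25)*299 = (374/25)*299 = 111826/25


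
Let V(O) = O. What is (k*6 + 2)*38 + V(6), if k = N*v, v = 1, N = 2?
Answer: 538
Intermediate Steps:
k = 2 (k = 2*1 = 2)
(k*6 + 2)*38 + V(6) = (2*6 + 2)*38 + 6 = (12 + 2)*38 + 6 = 14*38 + 6 = 532 + 6 = 538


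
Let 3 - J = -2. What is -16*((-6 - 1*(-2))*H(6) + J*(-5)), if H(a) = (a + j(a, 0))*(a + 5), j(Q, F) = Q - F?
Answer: 8848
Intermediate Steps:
J = 5 (J = 3 - 1*(-2) = 3 + 2 = 5)
H(a) = 2*a*(5 + a) (H(a) = (a + (a - 1*0))*(a + 5) = (a + (a + 0))*(5 + a) = (a + a)*(5 + a) = (2*a)*(5 + a) = 2*a*(5 + a))
-16*((-6 - 1*(-2))*H(6) + J*(-5)) = -16*((-6 - 1*(-2))*(2*6*(5 + 6)) + 5*(-5)) = -16*((-6 + 2)*(2*6*11) - 25) = -16*(-4*132 - 25) = -16*(-528 - 25) = -16*(-553) = 8848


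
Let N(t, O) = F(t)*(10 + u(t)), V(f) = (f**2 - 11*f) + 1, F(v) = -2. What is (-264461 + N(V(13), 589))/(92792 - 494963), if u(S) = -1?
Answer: 264479/402171 ≈ 0.65763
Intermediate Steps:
V(f) = 1 + f**2 - 11*f
N(t, O) = -18 (N(t, O) = -2*(10 - 1) = -2*9 = -18)
(-264461 + N(V(13), 589))/(92792 - 494963) = (-264461 - 18)/(92792 - 494963) = -264479/(-402171) = -264479*(-1/402171) = 264479/402171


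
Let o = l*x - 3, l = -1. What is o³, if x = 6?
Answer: -729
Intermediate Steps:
o = -9 (o = -1*6 - 3 = -6 - 3 = -9)
o³ = (-9)³ = -729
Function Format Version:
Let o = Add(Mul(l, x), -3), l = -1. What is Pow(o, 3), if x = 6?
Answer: -729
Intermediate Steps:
o = -9 (o = Add(Mul(-1, 6), -3) = Add(-6, -3) = -9)
Pow(o, 3) = Pow(-9, 3) = -729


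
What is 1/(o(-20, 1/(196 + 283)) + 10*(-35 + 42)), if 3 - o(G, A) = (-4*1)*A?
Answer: 479/34971 ≈ 0.013697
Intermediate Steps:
o(G, A) = 3 + 4*A (o(G, A) = 3 - (-4*1)*A = 3 - (-4)*A = 3 + 4*A)
1/(o(-20, 1/(196 + 283)) + 10*(-35 + 42)) = 1/((3 + 4/(196 + 283)) + 10*(-35 + 42)) = 1/((3 + 4/479) + 10*7) = 1/((3 + 4*(1/479)) + 70) = 1/((3 + 4/479) + 70) = 1/(1441/479 + 70) = 1/(34971/479) = 479/34971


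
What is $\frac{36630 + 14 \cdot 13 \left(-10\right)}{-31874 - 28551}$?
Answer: $- \frac{6962}{12085} \approx -0.57609$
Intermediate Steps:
$\frac{36630 + 14 \cdot 13 \left(-10\right)}{-31874 - 28551} = \frac{36630 + 182 \left(-10\right)}{-60425} = \left(36630 - 1820\right) \left(- \frac{1}{60425}\right) = 34810 \left(- \frac{1}{60425}\right) = - \frac{6962}{12085}$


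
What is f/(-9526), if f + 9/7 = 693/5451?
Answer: 7368/60580597 ≈ 0.00012162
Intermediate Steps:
f = -14736/12719 (f = -9/7 + 693/5451 = -9/7 + 693*(1/5451) = -9/7 + 231/1817 = -14736/12719 ≈ -1.1586)
f/(-9526) = -14736/12719/(-9526) = -14736/12719*(-1/9526) = 7368/60580597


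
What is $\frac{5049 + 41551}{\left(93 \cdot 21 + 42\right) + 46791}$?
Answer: $\frac{23300}{24393} \approx 0.95519$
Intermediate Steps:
$\frac{5049 + 41551}{\left(93 \cdot 21 + 42\right) + 46791} = \frac{46600}{\left(1953 + 42\right) + 46791} = \frac{46600}{1995 + 46791} = \frac{46600}{48786} = 46600 \cdot \frac{1}{48786} = \frac{23300}{24393}$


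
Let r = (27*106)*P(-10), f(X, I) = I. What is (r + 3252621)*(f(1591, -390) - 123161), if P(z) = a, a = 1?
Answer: -402218180133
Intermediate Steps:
P(z) = 1
r = 2862 (r = (27*106)*1 = 2862*1 = 2862)
(r + 3252621)*(f(1591, -390) - 123161) = (2862 + 3252621)*(-390 - 123161) = 3255483*(-123551) = -402218180133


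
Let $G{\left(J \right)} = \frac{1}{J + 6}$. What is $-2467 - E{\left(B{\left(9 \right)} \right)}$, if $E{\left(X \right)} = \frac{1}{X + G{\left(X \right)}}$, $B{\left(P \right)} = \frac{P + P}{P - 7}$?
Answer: $- \frac{335527}{136} \approx -2467.1$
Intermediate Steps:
$G{\left(J \right)} = \frac{1}{6 + J}$
$B{\left(P \right)} = \frac{2 P}{-7 + P}$
$E{\left(X \right)} = \frac{1}{X + \frac{1}{6 + X}}$
$-2467 - E{\left(B{\left(9 \right)} \right)} = -2467 - \frac{6 + 2 \cdot 9 \frac{1}{-7 + 9}}{1 + 2 \cdot 9 \frac{1}{-7 + 9} \left(6 + 2 \cdot 9 \frac{1}{-7 + 9}\right)} = -2467 - \frac{6 + 2 \cdot 9 \cdot \frac{1}{2}}{1 + 2 \cdot 9 \cdot \frac{1}{2} \left(6 + 2 \cdot 9 \cdot \frac{1}{2}\right)} = -2467 - \frac{6 + 9}{1 + 9 \left(6 + 9\right)} = -2467 - \frac{1}{1 + 9 \cdot 15} \cdot 15 = -2467 - \frac{1}{1 + 135} \cdot 15 = -2467 - \frac{1}{136} \cdot 15 = -2467 - \frac{15}{136} = - \frac{335527}{136}$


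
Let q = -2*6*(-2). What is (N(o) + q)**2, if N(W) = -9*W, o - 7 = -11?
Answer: 3600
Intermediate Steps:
o = -4 (o = 7 - 11 = -4)
q = 24 (q = -12*(-2) = 24)
(N(o) + q)**2 = (-9*(-4) + 24)**2 = (36 + 24)**2 = 60**2 = 3600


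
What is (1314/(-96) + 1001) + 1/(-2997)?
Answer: 47343593/47952 ≈ 987.31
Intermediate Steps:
(1314/(-96) + 1001) + 1/(-2997) = (1314*(-1/96) + 1001) - 1/2997 = (-219/16 + 1001) - 1/2997 = 15797/16 - 1/2997 = 47343593/47952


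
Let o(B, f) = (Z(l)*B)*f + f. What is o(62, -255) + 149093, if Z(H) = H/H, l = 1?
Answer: 133028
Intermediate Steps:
Z(H) = 1
o(B, f) = f + B*f (o(B, f) = (1*B)*f + f = B*f + f = f + B*f)
o(62, -255) + 149093 = -255*(1 + 62) + 149093 = -255*63 + 149093 = -16065 + 149093 = 133028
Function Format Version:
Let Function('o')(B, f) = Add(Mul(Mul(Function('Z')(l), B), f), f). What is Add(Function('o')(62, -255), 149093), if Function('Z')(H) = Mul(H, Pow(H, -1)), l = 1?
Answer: 133028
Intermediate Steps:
Function('Z')(H) = 1
Function('o')(B, f) = Add(f, Mul(B, f)) (Function('o')(B, f) = Add(Mul(Mul(1, B), f), f) = Add(Mul(B, f), f) = Add(f, Mul(B, f)))
Add(Function('o')(62, -255), 149093) = Add(Mul(-255, Add(1, 62)), 149093) = Add(Mul(-255, 63), 149093) = Add(-16065, 149093) = 133028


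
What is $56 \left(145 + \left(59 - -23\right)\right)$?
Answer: $12712$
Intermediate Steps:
$56 \left(145 + \left(59 - -23\right)\right) = 56 \left(145 + \left(59 + 23\right)\right) = 56 \left(145 + 82\right) = 56 \cdot 227 = 12712$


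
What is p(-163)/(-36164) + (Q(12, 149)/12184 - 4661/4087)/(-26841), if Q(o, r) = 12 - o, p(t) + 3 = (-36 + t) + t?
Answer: 40208756359/3967160675388 ≈ 0.010135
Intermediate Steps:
p(t) = -39 + 2*t (p(t) = -3 + ((-36 + t) + t) = -3 + (-36 + 2*t) = -39 + 2*t)
p(-163)/(-36164) + (Q(12, 149)/12184 - 4661/4087)/(-26841) = (-39 + 2*(-163))/(-36164) + ((12 - 1*12)/12184 - 4661/4087)/(-26841) = (-39 - 326)*(-1/36164) + ((12 - 12)*(1/12184) - 4661*1/4087)*(-1/26841) = -365*(-1/36164) + (0*(1/12184) - 4661/4087)*(-1/26841) = 365/36164 + (0 - 4661/4087)*(-1/26841) = 365/36164 - 4661/4087*(-1/26841) = 365/36164 + 4661/109699167 = 40208756359/3967160675388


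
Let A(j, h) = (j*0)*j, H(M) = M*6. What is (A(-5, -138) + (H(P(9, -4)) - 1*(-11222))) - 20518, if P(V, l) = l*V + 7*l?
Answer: -9680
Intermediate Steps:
P(V, l) = 7*l + V*l (P(V, l) = V*l + 7*l = 7*l + V*l)
H(M) = 6*M
A(j, h) = 0 (A(j, h) = 0*j = 0)
(A(-5, -138) + (H(P(9, -4)) - 1*(-11222))) - 20518 = (0 + (6*(-4*(7 + 9)) - 1*(-11222))) - 20518 = (0 + (6*(-4*16) + 11222)) - 20518 = (0 + (6*(-64) + 11222)) - 20518 = (0 + (-384 + 11222)) - 20518 = (0 + 10838) - 20518 = 10838 - 20518 = -9680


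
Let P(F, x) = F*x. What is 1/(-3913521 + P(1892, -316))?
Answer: -1/4511393 ≈ -2.2166e-7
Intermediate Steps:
1/(-3913521 + P(1892, -316)) = 1/(-3913521 + 1892*(-316)) = 1/(-3913521 - 597872) = 1/(-4511393) = -1/4511393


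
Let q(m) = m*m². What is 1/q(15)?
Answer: 1/3375 ≈ 0.00029630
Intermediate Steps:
q(m) = m³
1/q(15) = 1/(15³) = 1/3375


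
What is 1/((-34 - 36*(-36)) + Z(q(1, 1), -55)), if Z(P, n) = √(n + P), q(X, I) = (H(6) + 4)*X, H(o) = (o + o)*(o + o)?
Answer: 1262/1592551 - √93/1592551 ≈ 0.00078638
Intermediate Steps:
H(o) = 4*o² (H(o) = (2*o)*(2*o) = 4*o²)
q(X, I) = 148*X (q(X, I) = (4*6² + 4)*X = (4*36 + 4)*X = (144 + 4)*X = 148*X)
Z(P, n) = √(P + n)
1/((-34 - 36*(-36)) + Z(q(1, 1), -55)) = 1/((-34 - 36*(-36)) + √(148*1 - 55)) = 1/((-34 + 1296) + √(148 - 55)) = 1/(1262 + √93)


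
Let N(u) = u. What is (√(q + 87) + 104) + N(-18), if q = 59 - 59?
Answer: 86 + √87 ≈ 95.327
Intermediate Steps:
q = 0
(√(q + 87) + 104) + N(-18) = (√(0 + 87) + 104) - 18 = (√87 + 104) - 18 = (104 + √87) - 18 = 86 + √87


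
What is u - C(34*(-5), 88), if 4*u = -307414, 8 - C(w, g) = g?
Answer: -153547/2 ≈ -76774.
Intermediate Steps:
C(w, g) = 8 - g
u = -153707/2 (u = (1/4)*(-307414) = -153707/2 ≈ -76854.)
u - C(34*(-5), 88) = -153707/2 - (8 - 1*88) = -153707/2 - (8 - 88) = -153707/2 - 1*(-80) = -153707/2 + 80 = -153547/2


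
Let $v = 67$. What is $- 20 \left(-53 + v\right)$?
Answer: $-280$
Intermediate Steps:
$- 20 \left(-53 + v\right) = - 20 \left(-53 + 67\right) = \left(-20\right) 14 = -280$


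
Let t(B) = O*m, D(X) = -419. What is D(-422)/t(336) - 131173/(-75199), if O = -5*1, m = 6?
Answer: 35443571/2255970 ≈ 15.711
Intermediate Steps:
O = -5
t(B) = -30 (t(B) = -5*6 = -30)
D(-422)/t(336) - 131173/(-75199) = -419/(-30) - 131173/(-75199) = -419*(-1/30) - 131173*(-1/75199) = 419/30 + 131173/75199 = 35443571/2255970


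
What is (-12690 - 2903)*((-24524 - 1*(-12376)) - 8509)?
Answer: 322104601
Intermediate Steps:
(-12690 - 2903)*((-24524 - 1*(-12376)) - 8509) = -15593*((-24524 + 12376) - 8509) = -15593*(-12148 - 8509) = -15593*(-20657) = 322104601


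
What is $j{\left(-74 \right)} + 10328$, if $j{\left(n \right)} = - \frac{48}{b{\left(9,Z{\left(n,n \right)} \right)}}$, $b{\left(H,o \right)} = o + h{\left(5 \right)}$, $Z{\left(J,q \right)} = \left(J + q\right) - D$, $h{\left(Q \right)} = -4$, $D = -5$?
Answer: $\frac{506088}{49} \approx 10328.0$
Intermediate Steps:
$Z{\left(J,q \right)} = 5 + J + q$ ($Z{\left(J,q \right)} = \left(J + q\right) - -5 = \left(J + q\right) + 5 = 5 + J + q$)
$b{\left(H,o \right)} = -4 + o$ ($b{\left(H,o \right)} = o - 4 = -4 + o$)
$j{\left(n \right)} = - \frac{48}{1 + 2 n}$ ($j{\left(n \right)} = - \frac{48}{-4 + \left(5 + n + n\right)} = - \frac{48}{-4 + \left(5 + 2 n\right)} = - \frac{48}{1 + 2 n}$)
$j{\left(-74 \right)} + 10328 = - \frac{48}{1 + 2 \left(-74\right)} + 10328 = - \frac{48}{1 - 148} + 10328 = - \frac{48}{-147} + 10328 = \left(-48\right) \left(- \frac{1}{147}\right) + 10328 = \frac{16}{49} + 10328 = \frac{506088}{49}$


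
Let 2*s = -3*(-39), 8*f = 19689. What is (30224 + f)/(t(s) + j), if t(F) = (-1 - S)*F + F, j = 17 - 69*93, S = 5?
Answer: -261481/53540 ≈ -4.8838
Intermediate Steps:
f = 19689/8 (f = (⅛)*19689 = 19689/8 ≈ 2461.1)
j = -6400 (j = 17 - 6417 = -6400)
s = 117/2 (s = (-3*(-39))/2 = (½)*117 = 117/2 ≈ 58.500)
t(F) = -5*F (t(F) = (-1 - 1*5)*F + F = (-1 - 5)*F + F = -6*F + F = -5*F)
(30224 + f)/(t(s) + j) = (30224 + 19689/8)/(-5*117/2 - 6400) = 261481/(8*(-585/2 - 6400)) = 261481/(8*(-13385/2)) = (261481/8)*(-2/13385) = -261481/53540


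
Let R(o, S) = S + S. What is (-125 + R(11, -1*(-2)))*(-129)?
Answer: 15609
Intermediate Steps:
R(o, S) = 2*S
(-125 + R(11, -1*(-2)))*(-129) = (-125 + 2*(-1*(-2)))*(-129) = (-125 + 2*2)*(-129) = (-125 + 4)*(-129) = -121*(-129) = 15609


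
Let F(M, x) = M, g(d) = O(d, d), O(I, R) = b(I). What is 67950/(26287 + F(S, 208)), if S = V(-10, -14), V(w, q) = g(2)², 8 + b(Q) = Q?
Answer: 67950/26323 ≈ 2.5814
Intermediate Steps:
b(Q) = -8 + Q
O(I, R) = -8 + I
g(d) = -8 + d
V(w, q) = 36 (V(w, q) = (-8 + 2)² = (-6)² = 36)
S = 36
67950/(26287 + F(S, 208)) = 67950/(26287 + 36) = 67950/26323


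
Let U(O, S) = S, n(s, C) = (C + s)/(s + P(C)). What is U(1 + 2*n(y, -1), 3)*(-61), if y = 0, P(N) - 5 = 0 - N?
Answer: -183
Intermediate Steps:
P(N) = 5 - N (P(N) = 5 + (0 - N) = 5 - N)
n(s, C) = (C + s)/(5 + s - C) (n(s, C) = (C + s)/(s + (5 - C)) = (C + s)/(5 + s - C))
U(1 + 2*n(y, -1), 3)*(-61) = 3*(-61) = -183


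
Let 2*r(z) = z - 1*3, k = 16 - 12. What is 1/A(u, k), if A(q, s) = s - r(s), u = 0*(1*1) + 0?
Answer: 2/7 ≈ 0.28571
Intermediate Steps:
k = 4
r(z) = -3/2 + z/2 (r(z) = (z - 1*3)/2 = (z - 3)/2 = (-3 + z)/2 = -3/2 + z/2)
u = 0 (u = 0*1 + 0 = 0 + 0 = 0)
A(q, s) = 3/2 + s/2 (A(q, s) = s - (-3/2 + s/2) = s + (3/2 - s/2) = 3/2 + s/2)
1/A(u, k) = 1/(3/2 + (½)*4) = 1/(3/2 + 2) = 1/(7/2) = 2/7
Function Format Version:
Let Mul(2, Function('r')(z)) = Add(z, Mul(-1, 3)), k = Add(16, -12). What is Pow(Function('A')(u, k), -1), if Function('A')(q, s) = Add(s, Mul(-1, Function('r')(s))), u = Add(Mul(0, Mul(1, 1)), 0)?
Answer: Rational(2, 7) ≈ 0.28571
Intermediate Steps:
k = 4
Function('r')(z) = Add(Rational(-3, 2), Mul(Rational(1, 2), z)) (Function('r')(z) = Mul(Rational(1, 2), Add(z, Mul(-1, 3))) = Mul(Rational(1, 2), Add(z, -3)) = Mul(Rational(1, 2), Add(-3, z)) = Add(Rational(-3, 2), Mul(Rational(1, 2), z)))
u = 0 (u = Add(Mul(0, 1), 0) = Add(0, 0) = 0)
Function('A')(q, s) = Add(Rational(3, 2), Mul(Rational(1, 2), s)) (Function('A')(q, s) = Add(s, Mul(-1, Add(Rational(-3, 2), Mul(Rational(1, 2), s)))) = Add(s, Add(Rational(3, 2), Mul(Rational(-1, 2), s))) = Add(Rational(3, 2), Mul(Rational(1, 2), s)))
Pow(Function('A')(u, k), -1) = Pow(Add(Rational(3, 2), Mul(Rational(1, 2), 4)), -1) = Pow(Add(Rational(3, 2), 2), -1) = Pow(Rational(7, 2), -1) = Rational(2, 7)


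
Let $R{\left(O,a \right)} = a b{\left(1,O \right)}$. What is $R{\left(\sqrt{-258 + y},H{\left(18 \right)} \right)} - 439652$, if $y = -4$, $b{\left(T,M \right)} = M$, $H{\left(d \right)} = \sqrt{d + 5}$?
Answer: $-439652 + i \sqrt{6026} \approx -4.3965 \cdot 10^{5} + 77.627 i$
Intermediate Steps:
$H{\left(d \right)} = \sqrt{5 + d}$
$R{\left(O,a \right)} = O a$ ($R{\left(O,a \right)} = a O = O a$)
$R{\left(\sqrt{-258 + y},H{\left(18 \right)} \right)} - 439652 = \sqrt{-258 - 4} \sqrt{5 + 18} - 439652 = \sqrt{-262} \sqrt{23} - 439652 = i \sqrt{262} \sqrt{23} - 439652 = i \sqrt{6026} - 439652 = -439652 + i \sqrt{6026}$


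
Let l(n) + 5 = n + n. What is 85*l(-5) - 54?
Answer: -1329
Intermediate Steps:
l(n) = -5 + 2*n (l(n) = -5 + (n + n) = -5 + 2*n)
85*l(-5) - 54 = 85*(-5 + 2*(-5)) - 54 = 85*(-5 - 10) - 54 = 85*(-15) - 54 = -1275 - 54 = -1329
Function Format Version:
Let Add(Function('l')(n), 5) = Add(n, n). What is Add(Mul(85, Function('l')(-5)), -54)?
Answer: -1329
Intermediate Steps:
Function('l')(n) = Add(-5, Mul(2, n)) (Function('l')(n) = Add(-5, Add(n, n)) = Add(-5, Mul(2, n)))
Add(Mul(85, Function('l')(-5)), -54) = Add(Mul(85, Add(-5, Mul(2, -5))), -54) = Add(Mul(85, Add(-5, -10)), -54) = Add(Mul(85, -15), -54) = Add(-1275, -54) = -1329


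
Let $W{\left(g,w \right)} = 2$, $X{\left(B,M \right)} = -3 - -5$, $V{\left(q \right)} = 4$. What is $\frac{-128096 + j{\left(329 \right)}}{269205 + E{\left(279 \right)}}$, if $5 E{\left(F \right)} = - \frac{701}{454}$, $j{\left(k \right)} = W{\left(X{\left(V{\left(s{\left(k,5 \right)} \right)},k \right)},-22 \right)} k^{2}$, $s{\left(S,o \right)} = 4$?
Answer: $\frac{200636220}{611094649} \approx 0.32832$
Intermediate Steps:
$X{\left(B,M \right)} = 2$ ($X{\left(B,M \right)} = -3 + 5 = 2$)
$j{\left(k \right)} = 2 k^{2}$
$E{\left(F \right)} = - \frac{701}{2270}$ ($E{\left(F \right)} = \frac{\left(-701\right) \frac{1}{454}}{5} = \frac{1}{5} \left(- \frac{701}{454}\right) = - \frac{701}{2270}$)
$\frac{-128096 + j{\left(329 \right)}}{269205 + E{\left(279 \right)}} = \frac{-128096 + 2 \cdot 329^{2}}{269205 - \frac{701}{2270}} = \frac{-128096 + 2 \cdot 108241}{\frac{611094649}{2270}} = \left(-128096 + 216482\right) \frac{2270}{611094649} = 88386 \cdot \frac{2270}{611094649} = \frac{200636220}{611094649}$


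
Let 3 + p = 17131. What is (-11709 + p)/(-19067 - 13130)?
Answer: -5419/32197 ≈ -0.16831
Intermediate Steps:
p = 17128 (p = -3 + 17131 = 17128)
(-11709 + p)/(-19067 - 13130) = (-11709 + 17128)/(-19067 - 13130) = 5419/(-32197) = 5419*(-1/32197) = -5419/32197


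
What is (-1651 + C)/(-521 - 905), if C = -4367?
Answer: 3009/713 ≈ 4.2202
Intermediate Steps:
(-1651 + C)/(-521 - 905) = (-1651 - 4367)/(-521 - 905) = -6018/(-1426) = -6018*(-1/1426) = 3009/713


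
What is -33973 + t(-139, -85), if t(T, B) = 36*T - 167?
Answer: -39144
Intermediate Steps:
t(T, B) = -167 + 36*T
-33973 + t(-139, -85) = -33973 + (-167 + 36*(-139)) = -33973 + (-167 - 5004) = -33973 - 5171 = -39144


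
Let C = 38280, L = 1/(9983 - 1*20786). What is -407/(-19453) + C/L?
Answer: -8044571054113/19453 ≈ -4.1354e+8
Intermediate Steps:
L = -1/10803 (L = 1/(9983 - 20786) = 1/(-10803) = -1/10803 ≈ -9.2567e-5)
-407/(-19453) + C/L = -407/(-19453) + 38280/(-1/10803) = -407*(-1/19453) + 38280*(-10803) = 407/19453 - 413538840 = -8044571054113/19453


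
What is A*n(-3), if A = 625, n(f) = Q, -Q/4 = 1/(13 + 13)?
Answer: -1250/13 ≈ -96.154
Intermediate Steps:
Q = -2/13 (Q = -4/(13 + 13) = -4/26 = -4*1/26 = -2/13 ≈ -0.15385)
n(f) = -2/13
A*n(-3) = 625*(-2/13) = -1250/13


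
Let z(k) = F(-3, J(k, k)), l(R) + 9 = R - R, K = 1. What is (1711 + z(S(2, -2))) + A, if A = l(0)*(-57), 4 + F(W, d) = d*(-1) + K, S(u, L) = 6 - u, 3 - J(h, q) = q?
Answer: 2222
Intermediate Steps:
J(h, q) = 3 - q
l(R) = -9 (l(R) = -9 + (R - R) = -9 + 0 = -9)
F(W, d) = -3 - d (F(W, d) = -4 + (d*(-1) + 1) = -4 + (-d + 1) = -4 + (1 - d) = -3 - d)
z(k) = -6 + k (z(k) = -3 - (3 - k) = -3 + (-3 + k) = -6 + k)
A = 513 (A = -9*(-57) = 513)
(1711 + z(S(2, -2))) + A = (1711 + (-6 + (6 - 1*2))) + 513 = (1711 + (-6 + (6 - 2))) + 513 = (1711 + (-6 + 4)) + 513 = (1711 - 2) + 513 = 1709 + 513 = 2222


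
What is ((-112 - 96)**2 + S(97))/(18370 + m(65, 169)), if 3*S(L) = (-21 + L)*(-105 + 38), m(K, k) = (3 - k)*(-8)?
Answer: 62350/29547 ≈ 2.1102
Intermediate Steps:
m(K, k) = -24 + 8*k
S(L) = 469 - 67*L/3 (S(L) = ((-21 + L)*(-105 + 38))/3 = ((-21 + L)*(-67))/3 = (1407 - 67*L)/3 = 469 - 67*L/3)
((-112 - 96)**2 + S(97))/(18370 + m(65, 169)) = ((-112 - 96)**2 + (469 - 67/3*97))/(18370 + (-24 + 8*169)) = ((-208)**2 + (469 - 6499/3))/(18370 + (-24 + 1352)) = (43264 - 5092/3)/(18370 + 1328) = (124700/3)/19698 = (124700/3)*(1/19698) = 62350/29547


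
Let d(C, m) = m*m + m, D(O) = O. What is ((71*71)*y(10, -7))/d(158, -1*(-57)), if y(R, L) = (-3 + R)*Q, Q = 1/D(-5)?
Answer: -35287/16530 ≈ -2.1347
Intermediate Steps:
Q = -1/5 (Q = 1/(-5) = 1*(-1/5) = -1/5 ≈ -0.20000)
y(R, L) = 3/5 - R/5 (y(R, L) = (-3 + R)*(-1/5) = 3/5 - R/5)
d(C, m) = m + m**2 (d(C, m) = m**2 + m = m + m**2)
((71*71)*y(10, -7))/d(158, -1*(-57)) = ((71*71)*(3/5 - 1/5*10))/(((-1*(-57))*(1 - 1*(-57)))) = (5041*(3/5 - 2))/((57*(1 + 57))) = (5041*(-7/5))/((57*58)) = -35287/5/3306 = -35287/5*1/3306 = -35287/16530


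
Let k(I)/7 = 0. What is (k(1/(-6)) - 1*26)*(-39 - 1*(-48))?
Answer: -234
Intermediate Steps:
k(I) = 0 (k(I) = 7*0 = 0)
(k(1/(-6)) - 1*26)*(-39 - 1*(-48)) = (0 - 1*26)*(-39 - 1*(-48)) = (0 - 26)*(-39 + 48) = -26*9 = -234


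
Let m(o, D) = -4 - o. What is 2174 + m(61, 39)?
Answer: 2109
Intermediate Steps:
2174 + m(61, 39) = 2174 + (-4 - 1*61) = 2174 + (-4 - 61) = 2174 - 65 = 2109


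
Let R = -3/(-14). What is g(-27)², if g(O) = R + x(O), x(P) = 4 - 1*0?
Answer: 3481/196 ≈ 17.760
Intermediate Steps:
x(P) = 4 (x(P) = 4 + 0 = 4)
R = 3/14 (R = -3*(-1/14) = 3/14 ≈ 0.21429)
g(O) = 59/14 (g(O) = 3/14 + 4 = 59/14)
g(-27)² = (59/14)² = 3481/196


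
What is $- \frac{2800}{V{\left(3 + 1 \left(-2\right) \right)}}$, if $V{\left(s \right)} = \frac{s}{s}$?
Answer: $-2800$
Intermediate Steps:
$V{\left(s \right)} = 1$
$- \frac{2800}{V{\left(3 + 1 \left(-2\right) \right)}} = - \frac{2800}{1} = \left(-2800\right) 1 = -2800$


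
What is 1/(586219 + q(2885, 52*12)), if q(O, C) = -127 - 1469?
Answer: 1/584623 ≈ 1.7105e-6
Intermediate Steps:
q(O, C) = -1596
1/(586219 + q(2885, 52*12)) = 1/(586219 - 1596) = 1/584623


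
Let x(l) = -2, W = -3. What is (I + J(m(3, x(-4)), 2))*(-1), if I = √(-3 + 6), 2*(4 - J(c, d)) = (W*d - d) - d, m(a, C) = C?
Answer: -9 - √3 ≈ -10.732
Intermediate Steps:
J(c, d) = 4 + 5*d/2 (J(c, d) = 4 - ((-3*d - d) - d)/2 = 4 - (-4*d - d)/2 = 4 - (-5)*d/2 = 4 + 5*d/2)
I = √3 ≈ 1.7320
(I + J(m(3, x(-4)), 2))*(-1) = (√3 + (4 + (5/2)*2))*(-1) = (√3 + (4 + 5))*(-1) = (√3 + 9)*(-1) = (9 + √3)*(-1) = -9 - √3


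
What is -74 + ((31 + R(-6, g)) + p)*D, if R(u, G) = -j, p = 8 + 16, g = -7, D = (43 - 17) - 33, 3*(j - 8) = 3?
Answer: -396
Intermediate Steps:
j = 9 (j = 8 + (1/3)*3 = 8 + 1 = 9)
D = -7 (D = 26 - 33 = -7)
p = 24
R(u, G) = -9 (R(u, G) = -1*9 = -9)
-74 + ((31 + R(-6, g)) + p)*D = -74 + ((31 - 9) + 24)*(-7) = -74 + (22 + 24)*(-7) = -74 + 46*(-7) = -74 - 322 = -396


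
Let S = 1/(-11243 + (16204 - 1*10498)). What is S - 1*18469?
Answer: -102262854/5537 ≈ -18469.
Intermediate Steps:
S = -1/5537 (S = 1/(-11243 + (16204 - 10498)) = 1/(-11243 + 5706) = 1/(-5537) = -1/5537 ≈ -0.00018060)
S - 1*18469 = -1/5537 - 1*18469 = -1/5537 - 18469 = -102262854/5537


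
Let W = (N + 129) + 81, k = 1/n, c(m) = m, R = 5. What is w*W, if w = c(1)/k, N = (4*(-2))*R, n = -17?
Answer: -2890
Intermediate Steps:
k = -1/17 (k = 1/(-17) = -1/17 ≈ -0.058824)
N = -40 (N = (4*(-2))*5 = -8*5 = -40)
w = -17 (w = 1/(-1/17) = 1*(-17) = -17)
W = 170 (W = (-40 + 129) + 81 = 89 + 81 = 170)
w*W = -17*170 = -2890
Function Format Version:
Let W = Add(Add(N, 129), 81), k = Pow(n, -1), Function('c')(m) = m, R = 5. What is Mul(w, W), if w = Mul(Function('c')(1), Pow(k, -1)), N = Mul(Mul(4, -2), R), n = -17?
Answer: -2890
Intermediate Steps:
k = Rational(-1, 17) (k = Pow(-17, -1) = Rational(-1, 17) ≈ -0.058824)
N = -40 (N = Mul(Mul(4, -2), 5) = Mul(-8, 5) = -40)
w = -17 (w = Mul(1, Pow(Rational(-1, 17), -1)) = Mul(1, -17) = -17)
W = 170 (W = Add(Add(-40, 129), 81) = Add(89, 81) = 170)
Mul(w, W) = Mul(-17, 170) = -2890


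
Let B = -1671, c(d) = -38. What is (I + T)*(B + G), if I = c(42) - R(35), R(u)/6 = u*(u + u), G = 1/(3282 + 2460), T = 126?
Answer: 70100200586/2871 ≈ 2.4417e+7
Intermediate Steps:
G = 1/5742 ≈ 0.00017416
R(u) = 12*u² (R(u) = 6*(u*(u + u)) = 6*(u*(2*u)) = 6*(2*u²) = 12*u²)
I = -14738 (I = -38 - 12*35² = -38 - 12*1225 = -38 - 1*14700 = -38 - 14700 = -14738)
(I + T)*(B + G) = (-14738 + 126)*(-1671 + 1/5742) = -14612*(-9594881/5742) = 70100200586/2871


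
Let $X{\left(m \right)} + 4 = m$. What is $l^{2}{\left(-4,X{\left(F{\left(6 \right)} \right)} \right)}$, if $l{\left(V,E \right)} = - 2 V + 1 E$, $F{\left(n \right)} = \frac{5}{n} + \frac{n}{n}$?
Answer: $\frac{1225}{36} \approx 34.028$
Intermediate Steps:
$F{\left(n \right)} = 1 + \frac{5}{n}$ ($F{\left(n \right)} = \frac{5}{n} + 1 = 1 + \frac{5}{n}$)
$X{\left(m \right)} = -4 + m$
$l{\left(V,E \right)} = E - 2 V$ ($l{\left(V,E \right)} = - 2 V + E = E - 2 V$)
$l^{2}{\left(-4,X{\left(F{\left(6 \right)} \right)} \right)} = \left(\left(-4 + \frac{5 + 6}{6}\right) - -8\right)^{2} = \left(\left(-4 + \frac{1}{6} \cdot 11\right) + 8\right)^{2} = \left(\left(-4 + \frac{11}{6}\right) + 8\right)^{2} = \left(- \frac{13}{6} + 8\right)^{2} = \left(\frac{35}{6}\right)^{2} = \frac{1225}{36}$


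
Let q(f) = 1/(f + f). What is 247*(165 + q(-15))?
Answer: 1222403/30 ≈ 40747.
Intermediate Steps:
q(f) = 1/(2*f)
247*(165 + q(-15)) = 247*(165 + (½)/(-15)) = 247*(165 + (½)*(-1/15)) = 247*(165 - 1/30) = 247*(4949/30) = 1222403/30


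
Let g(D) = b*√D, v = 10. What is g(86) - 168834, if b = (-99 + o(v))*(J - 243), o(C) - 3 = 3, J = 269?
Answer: -168834 - 2418*√86 ≈ -1.9126e+5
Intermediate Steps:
o(C) = 6 (o(C) = 3 + 3 = 6)
b = -2418 (b = (-99 + 6)*(269 - 243) = -93*26 = -2418)
g(D) = -2418*√D
g(86) - 168834 = -2418*√86 - 168834 = -168834 - 2418*√86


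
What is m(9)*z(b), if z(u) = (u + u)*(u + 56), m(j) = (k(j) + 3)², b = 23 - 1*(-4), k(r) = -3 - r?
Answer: 363042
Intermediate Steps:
b = 27 (b = 23 + 4 = 27)
m(j) = j² (m(j) = ((-3 - j) + 3)² = (-j)² = j²)
z(u) = 2*u*(56 + u) (z(u) = (2*u)*(56 + u) = 2*u*(56 + u))
m(9)*z(b) = 9²*(2*27*(56 + 27)) = 81*(2*27*83) = 81*4482 = 363042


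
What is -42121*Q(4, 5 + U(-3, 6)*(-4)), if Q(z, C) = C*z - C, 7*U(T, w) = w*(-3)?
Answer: -13520841/7 ≈ -1.9315e+6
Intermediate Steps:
U(T, w) = -3*w/7 (U(T, w) = (w*(-3))/7 = (-3*w)/7 = -3*w/7)
Q(z, C) = -C + C*z
-42121*Q(4, 5 + U(-3, 6)*(-4)) = -42121*(5 - 3/7*6*(-4))*(-1 + 4) = -42121*(5 - 18/7*(-4))*3 = -42121*(5 + 72/7)*3 = -4506947*3/7 = -42121*321/7 = -13520841/7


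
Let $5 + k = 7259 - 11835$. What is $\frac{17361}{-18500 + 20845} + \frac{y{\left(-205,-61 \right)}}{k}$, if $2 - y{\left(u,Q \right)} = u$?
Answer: $\frac{8782814}{1193605} \approx 7.3582$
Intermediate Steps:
$y{\left(u,Q \right)} = 2 - u$
$k = -4581$ ($k = -5 + \left(7259 - 11835\right) = -5 - 4576 = -4581$)
$\frac{17361}{-18500 + 20845} + \frac{y{\left(-205,-61 \right)}}{k} = \frac{17361}{-18500 + 20845} + \frac{2 - -205}{-4581} = \frac{17361}{2345} + \left(2 + 205\right) \left(- \frac{1}{4581}\right) = 17361 \cdot \frac{1}{2345} + 207 \left(- \frac{1}{4581}\right) = \frac{17361}{2345} - \frac{23}{509} = \frac{8782814}{1193605}$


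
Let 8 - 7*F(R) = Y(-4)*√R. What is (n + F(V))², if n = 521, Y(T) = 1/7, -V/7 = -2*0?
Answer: 13359025/49 ≈ 2.7263e+5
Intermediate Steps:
V = 0 (V = -(-14)*0 = -7*0 = 0)
Y(T) = ⅐
F(R) = 8/7 - √R/49
(n + F(V))² = (521 + (8/7 - √0/49))² = (521 + (8/7 - 1/49*0))² = (521 + (8/7 + 0))² = (521 + 8/7)² = (3655/7)² = 13359025/49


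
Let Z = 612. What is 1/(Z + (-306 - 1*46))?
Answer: 1/260 ≈ 0.0038462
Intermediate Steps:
1/(Z + (-306 - 1*46)) = 1/(612 + (-306 - 1*46)) = 1/(612 + (-306 - 46)) = 1/(612 - 352) = 1/260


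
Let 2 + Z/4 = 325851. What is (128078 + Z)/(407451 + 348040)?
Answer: 130134/68681 ≈ 1.8948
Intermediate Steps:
Z = 1303396 (Z = -8 + 4*325851 = -8 + 1303404 = 1303396)
(128078 + Z)/(407451 + 348040) = (128078 + 1303396)/(407451 + 348040) = 1431474/755491 = 1431474*(1/755491) = 130134/68681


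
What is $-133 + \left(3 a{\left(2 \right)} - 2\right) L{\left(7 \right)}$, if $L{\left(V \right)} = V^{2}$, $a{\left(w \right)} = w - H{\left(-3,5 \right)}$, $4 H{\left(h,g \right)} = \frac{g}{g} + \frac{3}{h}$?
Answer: $63$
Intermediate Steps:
$H{\left(h,g \right)} = \frac{1}{4} + \frac{3}{4 h}$ ($H{\left(h,g \right)} = \frac{\frac{g}{g} + \frac{3}{h}}{4} = \frac{1 + \frac{3}{h}}{4} = \frac{1}{4} + \frac{3}{4 h}$)
$a{\left(w \right)} = w$ ($a{\left(w \right)} = w - \frac{3 - 3}{4 \left(-3\right)} = w - \frac{1}{4} \left(- \frac{1}{3}\right) 0 = w - 0 = w + 0 = w$)
$-133 + \left(3 a{\left(2 \right)} - 2\right) L{\left(7 \right)} = -133 + \left(3 \cdot 2 - 2\right) 7^{2} = -133 + \left(6 - 2\right) 49 = -133 + 4 \cdot 49 = -133 + 196 = 63$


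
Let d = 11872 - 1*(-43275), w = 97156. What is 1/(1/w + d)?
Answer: 97156/5357861933 ≈ 1.8133e-5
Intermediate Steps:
d = 55147 (d = 11872 + 43275 = 55147)
1/(1/w + d) = 1/(1/97156 + 55147) = 1/(5357861933/97156) = 97156/5357861933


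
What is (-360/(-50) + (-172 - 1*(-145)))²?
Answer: 9801/25 ≈ 392.04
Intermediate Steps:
(-360/(-50) + (-172 - 1*(-145)))² = (-360*(-1/50) + (-172 + 145))² = (36/5 - 27)² = (-99/5)² = 9801/25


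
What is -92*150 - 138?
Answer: -13938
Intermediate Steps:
-92*150 - 138 = -13800 - 138 = -13938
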